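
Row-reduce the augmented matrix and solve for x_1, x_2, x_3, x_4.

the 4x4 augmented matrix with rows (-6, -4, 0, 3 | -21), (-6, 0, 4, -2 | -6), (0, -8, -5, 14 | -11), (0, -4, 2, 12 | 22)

Forward elimination on [A|b]:
R2 <- R2 - (1)*R1:  [  0   4   4  -5  15 ]
R3 <- R3 - (-2)*R2:  [  0   0   3   4  19 ]
R4 <- R4 - (-1)*R2:  [  0   0   6   7  37 ]
R4 <- R4 - (2)*R3:  [  0   0   0  -1  -1 ]
Row echelon form:
[ -6  -4  0   3  |  -21 ]
[  0   4  4  -5  |   15 ]
[  0   0  3   4  |   19 ]
[  0   0  0  -1  |   -1 ]
Back-substitution:
x_4 = (-1) / -1 = 1
x_3 = (19 - (4)*(1)) / 3 = 5
x_2 = (15 - (4)*(5) - (-5)*(1)) / 4 = 0
x_1 = (-21 - (-4)*(0) - (3)*(1)) / -6 = 4

(4, 0, 5, 1)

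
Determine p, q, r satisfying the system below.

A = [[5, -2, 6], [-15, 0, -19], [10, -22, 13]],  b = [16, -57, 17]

(0, 1, 3)

Forward elimination on [A|b]:
R2 <- R2 - (-3)*R1:  [  0  -6  -1  -9 ]
R3 <- R3 - (2)*R1:  [   0  -18    1  -15 ]
R3 <- R3 - (3)*R2:  [  0   0   4  12 ]
Row echelon form:
[ 5  -2   6  |  16 ]
[ 0  -6  -1  |  -9 ]
[ 0   0   4  |  12 ]
Back-substitution:
r = (12) / 4 = 3
q = (-9 - (-1)*(3)) / -6 = 1
p = (16 - (-2)*(1) - (6)*(3)) / 5 = 0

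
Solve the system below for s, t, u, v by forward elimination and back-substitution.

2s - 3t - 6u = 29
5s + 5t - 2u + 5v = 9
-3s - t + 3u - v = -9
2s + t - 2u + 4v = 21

Forward elimination on [A|b]:
R2 <- R2 - (5/2)*R1:  [      0    25/2      13       5  -127/2 ]
R3 <- R3 - (-3/2)*R1:  [     0  -11/2     -6     -1   69/2 ]
R4 <- R4 - (1)*R1:  [  0   4   4   4  -8 ]
R3 <- R3 - (-11/25)*R2:  [      0       0   -7/25     6/5  164/25 ]
R4 <- R4 - (8/25)*R2:  [      0       0   -4/25    12/5  308/25 ]
R4 <- R4 - (4/7)*R3:  [    0     0     0  12/7  60/7 ]
Row echelon form:
[ 2    -3     -6     0  |      29 ]
[ 0  25/2     13     5  |  -127/2 ]
[ 0     0  -7/25   6/5  |  164/25 ]
[ 0     0      0  12/7  |    60/7 ]
Back-substitution:
v = (60/7) / (12/7) = 5
u = (164/25 - (6/5)*(5)) / (-7/25) = -2
t = (-127/2 - (13)*(-2) - (5)*(5)) / (25/2) = -5
s = (29 - (-3)*(-5) - (-6)*(-2)) / 2 = 1

(1, -5, -2, 5)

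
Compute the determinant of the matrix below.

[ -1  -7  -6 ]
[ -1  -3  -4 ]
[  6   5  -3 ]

det(A) = 82

Forward elimination:
R2 <- R2 - (1)*R1:  [ 0  4  2 ]
R3 <- R3 - (-6)*R1:  [   0  -37  -39 ]
R3 <- R3 - (-37/4)*R2:  [     0      0  -41/2 ]
Upper-triangular form:
[ -1  -7     -6 ]
[  0   4      2 ]
[  0   0  -41/2 ]
det(A) = (-1)^0 * (-1) * (4) * (-41/2) = 82  (0 row swaps -> sign +1)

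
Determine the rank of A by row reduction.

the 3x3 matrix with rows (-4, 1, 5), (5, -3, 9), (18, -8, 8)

Row reduction:
R2 <- R2 - (-5/4)*R1:  [    0  -7/4  61/4 ]
R3 <- R3 - (-9/2)*R1:  [    0  -7/2  61/2 ]
R3 <- R3 - (2)*R2:  [ 0  0  0 ]
Row echelon form:
[ -4     1     5 ]
[  0  -7/4  61/4 ]
[  0     0     0 ]
Nonzero rows / pivot columns: 2

rank(A) = 2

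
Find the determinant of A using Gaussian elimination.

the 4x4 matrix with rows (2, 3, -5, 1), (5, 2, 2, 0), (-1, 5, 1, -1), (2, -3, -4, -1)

det(A) = 438

Forward elimination:
R2 <- R2 - (5/2)*R1:  [     0  -11/2   29/2   -5/2 ]
R3 <- R3 - (-1/2)*R1:  [    0  13/2  -3/2  -1/2 ]
R4 <- R4 - (1)*R1:  [  0  -6   1  -2 ]
R3 <- R3 - (-13/11)*R2:  [      0       0  172/11  -38/11 ]
R4 <- R4 - (12/11)*R2:  [       0        0  -163/11     8/11 ]
R4 <- R4 - (-163/172)*R3:  [       0        0        0  -219/86 ]
Upper-triangular form:
[ 2      3      -5        1 ]
[ 0  -11/2    29/2     -5/2 ]
[ 0      0  172/11   -38/11 ]
[ 0      0       0  -219/86 ]
det(A) = (-1)^0 * (2) * (-11/2) * (172/11) * (-219/86) = 438  (0 row swaps -> sign +1)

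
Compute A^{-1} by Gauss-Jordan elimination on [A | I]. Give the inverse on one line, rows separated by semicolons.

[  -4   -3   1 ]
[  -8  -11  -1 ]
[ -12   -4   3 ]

Gauss-Jordan on [A | I]:
R1 <- (1/-4)*R1:  [    1   3/4  -1/4  |  -1/4     0     0 ]
R2 <- R2 - (-8)*R1:  [  0  -5  -3  |  -2   1   0 ]
R3 <- R3 - (-12)*R1:  [  0   5   0  |  -3   0   1 ]
R2 <- (1/-5)*R2:  [    0     1   3/5  |   2/5  -1/5     0 ]
R1 <- R1 - (3/4)*R2:  [      1       0   -7/10  |  -11/20    3/20       0 ]
R3 <- R3 - (5)*R2:  [  0   0  -3  |  -5   1   1 ]
R3 <- (1/-3)*R3:  [    0     0     1  |   5/3  -1/3  -1/3 ]
R1 <- R1 - (-7/10)*R3:  [     1      0      0  |  37/60  -1/12  -7/30 ]
R2 <- R2 - (3/5)*R3:  [    0     1     0  |  -3/5     0   1/5 ]
Right block of [I | A^{-1}] is the inverse:
[ 37/60  -1/12  -7/30 ]
[  -3/5      0    1/5 ]
[   5/3   -1/3   -1/3 ]

inverse = [37/60 -1/12 -7/30; -3/5 0 1/5; 5/3 -1/3 -1/3]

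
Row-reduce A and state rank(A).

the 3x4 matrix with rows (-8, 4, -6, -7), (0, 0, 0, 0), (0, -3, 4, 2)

rank(A) = 2

Row reduction:
R2 <-> R3   (pivot in column 2 was zero)
[ -8   4  -6  -7 ]
[  0  -3   4   2 ]
[  0   0   0   0 ]
Row echelon form:
[ -8   4  -6  -7 ]
[  0  -3   4   2 ]
[  0   0   0   0 ]
Nonzero rows / pivot columns: 2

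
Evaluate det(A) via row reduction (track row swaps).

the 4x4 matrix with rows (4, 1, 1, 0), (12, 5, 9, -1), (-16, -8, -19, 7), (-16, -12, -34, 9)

det(A) = 120

Forward elimination:
R2 <- R2 - (3)*R1:  [  0   2   6  -1 ]
R3 <- R3 - (-4)*R1:  [   0   -4  -15    7 ]
R4 <- R4 - (-4)*R1:  [   0   -8  -30    9 ]
R3 <- R3 - (-2)*R2:  [  0   0  -3   5 ]
R4 <- R4 - (-4)*R2:  [  0   0  -6   5 ]
R4 <- R4 - (2)*R3:  [  0   0   0  -5 ]
Upper-triangular form:
[ 4  1   1   0 ]
[ 0  2   6  -1 ]
[ 0  0  -3   5 ]
[ 0  0   0  -5 ]
det(A) = (-1)^0 * (4) * (2) * (-3) * (-5) = 120  (0 row swaps -> sign +1)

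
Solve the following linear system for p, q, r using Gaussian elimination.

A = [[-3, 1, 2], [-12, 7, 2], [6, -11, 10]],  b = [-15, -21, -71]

Forward elimination on [A|b]:
R2 <- R2 - (4)*R1:  [  0   3  -6  39 ]
R3 <- R3 - (-2)*R1:  [    0    -9    14  -101 ]
R3 <- R3 - (-3)*R2:  [  0   0  -4  16 ]
Row echelon form:
[ -3  1   2  |  -15 ]
[  0  3  -6  |   39 ]
[  0  0  -4  |   16 ]
Back-substitution:
r = (16) / -4 = -4
q = (39 - (-6)*(-4)) / 3 = 5
p = (-15 - (1)*(5) - (2)*(-4)) / -3 = 4

(4, 5, -4)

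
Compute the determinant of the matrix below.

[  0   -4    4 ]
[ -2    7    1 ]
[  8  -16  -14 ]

Forward elimination:
R1 <-> R2   (pivot in column 1 was zero)
[ -2    7    1 ]
[  0   -4    4 ]
[  8  -16  -14 ]
R3 <- R3 - (-4)*R1:  [   0   12  -10 ]
R3 <- R3 - (-3)*R2:  [ 0  0  2 ]
Upper-triangular form:
[ -2   7  1 ]
[  0  -4  4 ]
[  0   0  2 ]
det(A) = (-1)^1 * (-2) * (-4) * (2) = -16  (1 row swap -> sign -1)

det(A) = -16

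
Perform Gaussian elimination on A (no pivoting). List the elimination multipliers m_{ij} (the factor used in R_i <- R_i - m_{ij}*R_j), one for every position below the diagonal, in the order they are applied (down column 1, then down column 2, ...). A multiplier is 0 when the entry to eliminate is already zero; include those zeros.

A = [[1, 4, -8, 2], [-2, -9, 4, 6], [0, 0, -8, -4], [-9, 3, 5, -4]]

Forward elimination:
R2 <- R2 - (-2)*R1:  [   0   -1  -12   10 ]
R3: entry in column 1 is already 0 -> m_{31} = 0 (no row operation needed)
R4 <- R4 - (-9)*R1:  [   0   39  -67   14 ]
R3: entry in column 2 is already 0 -> m_{32} = 0 (no row operation needed)
R4 <- R4 - (-39)*R2:  [    0     0  -535   404 ]
R4 <- R4 - (535/8)*R3:  [      0       0       0  1343/2 ]
Multipliers (in order of application): m_{21} = -2, m_{31} = 0, m_{41} = -9, m_{32} = 0, m_{42} = -39, m_{43} = 535/8

multipliers: -2, 0, -9, 0, -39, 535/8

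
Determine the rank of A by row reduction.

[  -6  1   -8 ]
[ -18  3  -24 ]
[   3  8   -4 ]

rank(A) = 2

Row reduction:
R2 <- R2 - (3)*R1:  [ 0  0  0 ]
R3 <- R3 - (-1/2)*R1:  [    0  17/2    -8 ]
R2 <-> R3   (pivot in column 2 was zero)
[ -6     1  -8 ]
[  0  17/2  -8 ]
[  0     0   0 ]
Row echelon form:
[ -6     1  -8 ]
[  0  17/2  -8 ]
[  0     0   0 ]
Nonzero rows / pivot columns: 2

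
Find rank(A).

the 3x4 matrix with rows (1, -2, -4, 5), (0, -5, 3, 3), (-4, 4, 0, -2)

rank(A) = 3

Row reduction:
R3 <- R3 - (-4)*R1:  [   0   -4  -16   18 ]
R3 <- R3 - (4/5)*R2:  [     0      0  -92/5   78/5 ]
Row echelon form:
[ 1  -2     -4     5 ]
[ 0  -5      3     3 ]
[ 0   0  -92/5  78/5 ]
Nonzero rows / pivot columns: 3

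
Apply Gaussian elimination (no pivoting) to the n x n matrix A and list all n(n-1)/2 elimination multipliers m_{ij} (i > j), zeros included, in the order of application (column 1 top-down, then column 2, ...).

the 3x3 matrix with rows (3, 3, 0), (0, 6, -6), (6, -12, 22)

multipliers: 0, 2, -3

Forward elimination:
R2: entry in column 1 is already 0 -> m_{21} = 0 (no row operation needed)
R3 <- R3 - (2)*R1:  [   0  -18   22 ]
R3 <- R3 - (-3)*R2:  [ 0  0  4 ]
Multipliers (in order of application): m_{21} = 0, m_{31} = 2, m_{32} = -3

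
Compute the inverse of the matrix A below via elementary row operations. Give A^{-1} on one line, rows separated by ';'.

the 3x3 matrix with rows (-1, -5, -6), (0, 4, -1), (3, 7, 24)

inverse = [-103/16 -39/8 -29/16; 3/16 3/8 1/16; 3/4 1/2 1/4]

Gauss-Jordan on [A | I]:
R1 <- (1/-1)*R1:  [  1   5   6  |  -1   0   0 ]
R3 <- R3 - (3)*R1:  [  0  -8   6  |   3   0   1 ]
R2 <- (1/4)*R2:  [    0     1  -1/4  |     0   1/4     0 ]
R1 <- R1 - (5)*R2:  [    1     0  29/4  |    -1  -5/4     0 ]
R3 <- R3 - (-8)*R2:  [ 0  0  4  |  3  2  1 ]
R3 <- (1/4)*R3:  [   0    0    1  |  3/4  1/2  1/4 ]
R1 <- R1 - (29/4)*R3:  [       1        0        0  |  -103/16    -39/8   -29/16 ]
R2 <- R2 - (-1/4)*R3:  [    0     1     0  |  3/16   3/8  1/16 ]
Right block of [I | A^{-1}] is the inverse:
[ -103/16  -39/8  -29/16 ]
[    3/16    3/8    1/16 ]
[     3/4    1/2     1/4 ]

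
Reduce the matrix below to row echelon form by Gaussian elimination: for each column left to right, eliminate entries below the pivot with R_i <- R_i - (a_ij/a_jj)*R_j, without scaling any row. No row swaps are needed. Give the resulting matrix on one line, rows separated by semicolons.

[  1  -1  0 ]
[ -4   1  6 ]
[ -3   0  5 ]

Forward elimination:
R2 <- R2 - (-4)*R1:  [  0  -3   6 ]
R3 <- R3 - (-3)*R1:  [  0  -3   5 ]
R3 <- R3 - (1)*R2:  [  0   0  -1 ]
Row echelon form:
[ 1  -1   0 ]
[ 0  -3   6 ]
[ 0   0  -1 ]

REF = [1 -1 0; 0 -3 6; 0 0 -1]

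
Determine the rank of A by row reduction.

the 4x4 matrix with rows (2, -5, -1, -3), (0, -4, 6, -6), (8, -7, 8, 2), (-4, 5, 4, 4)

Row reduction:
R3 <- R3 - (4)*R1:  [  0  13  12  14 ]
R4 <- R4 - (-2)*R1:  [  0  -5   2  -2 ]
R3 <- R3 - (-13/4)*R2:  [     0      0   63/2  -11/2 ]
R4 <- R4 - (5/4)*R2:  [     0      0  -11/2   11/2 ]
R4 <- R4 - (-11/63)*R3:  [      0       0       0  286/63 ]
Row echelon form:
[ 2  -5    -1      -3 ]
[ 0  -4     6      -6 ]
[ 0   0  63/2   -11/2 ]
[ 0   0     0  286/63 ]
Nonzero rows / pivot columns: 4

rank(A) = 4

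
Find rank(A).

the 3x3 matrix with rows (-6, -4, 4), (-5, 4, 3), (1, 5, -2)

rank(A) = 3

Row reduction:
R2 <- R2 - (5/6)*R1:  [    0  22/3  -1/3 ]
R3 <- R3 - (-1/6)*R1:  [    0  13/3  -4/3 ]
R3 <- R3 - (13/22)*R2:  [      0       0  -25/22 ]
Row echelon form:
[ -6    -4       4 ]
[  0  22/3    -1/3 ]
[  0     0  -25/22 ]
Nonzero rows / pivot columns: 3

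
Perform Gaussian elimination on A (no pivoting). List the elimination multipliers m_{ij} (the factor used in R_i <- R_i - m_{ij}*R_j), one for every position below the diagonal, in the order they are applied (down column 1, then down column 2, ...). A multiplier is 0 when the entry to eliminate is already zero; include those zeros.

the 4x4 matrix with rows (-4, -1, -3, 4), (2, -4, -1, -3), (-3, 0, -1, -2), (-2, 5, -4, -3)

Forward elimination:
R2 <- R2 - (-1/2)*R1:  [    0  -9/2  -5/2    -1 ]
R3 <- R3 - (3/4)*R1:  [   0  3/4  5/4   -5 ]
R4 <- R4 - (1/2)*R1:  [    0  11/2  -5/2    -5 ]
R3 <- R3 - (-1/6)*R2:  [     0      0    5/6  -31/6 ]
R4 <- R4 - (-11/9)*R2:  [     0      0  -50/9  -56/9 ]
R4 <- R4 - (-20/3)*R3:  [      0       0       0  -122/3 ]
Multipliers (in order of application): m_{21} = -1/2, m_{31} = 3/4, m_{41} = 1/2, m_{32} = -1/6, m_{42} = -11/9, m_{43} = -20/3

multipliers: -1/2, 3/4, 1/2, -1/6, -11/9, -20/3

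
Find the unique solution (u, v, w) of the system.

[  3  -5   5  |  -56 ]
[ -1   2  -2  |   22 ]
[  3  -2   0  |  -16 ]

(-2, 5, -5)

Forward elimination on [A|b]:
R2 <- R2 - (-1/3)*R1:  [    0   1/3  -1/3  10/3 ]
R3 <- R3 - (1)*R1:  [  0   3  -5  40 ]
R3 <- R3 - (9)*R2:  [  0   0  -2  10 ]
Row echelon form:
[ 3   -5     5  |   -56 ]
[ 0  1/3  -1/3  |  10/3 ]
[ 0    0    -2  |    10 ]
Back-substitution:
w = (10) / -2 = -5
v = (10/3 - (-1/3)*(-5)) / (1/3) = 5
u = (-56 - (-5)*(5) - (5)*(-5)) / 3 = -2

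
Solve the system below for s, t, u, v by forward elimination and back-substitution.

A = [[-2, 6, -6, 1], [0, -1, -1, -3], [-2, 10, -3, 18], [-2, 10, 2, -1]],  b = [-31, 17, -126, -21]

Forward elimination on [A|b]:
R3 <- R3 - (1)*R1:  [   0    4    3   17  -95 ]
R4 <- R4 - (1)*R1:  [  0   4   8  -2  10 ]
R3 <- R3 - (-4)*R2:  [   0    0   -1    5  -27 ]
R4 <- R4 - (-4)*R2:  [   0    0    4  -14   78 ]
R4 <- R4 - (-4)*R3:  [   0    0    0    6  -30 ]
Row echelon form:
[ -2   6  -6   1  |  -31 ]
[  0  -1  -1  -3  |   17 ]
[  0   0  -1   5  |  -27 ]
[  0   0   0   6  |  -30 ]
Back-substitution:
v = (-30) / 6 = -5
u = (-27 - (5)*(-5)) / -1 = 2
t = (17 - (-1)*(2) - (-3)*(-5)) / -1 = -4
s = (-31 - (6)*(-4) - (-6)*(2) - (1)*(-5)) / -2 = -5

(-5, -4, 2, -5)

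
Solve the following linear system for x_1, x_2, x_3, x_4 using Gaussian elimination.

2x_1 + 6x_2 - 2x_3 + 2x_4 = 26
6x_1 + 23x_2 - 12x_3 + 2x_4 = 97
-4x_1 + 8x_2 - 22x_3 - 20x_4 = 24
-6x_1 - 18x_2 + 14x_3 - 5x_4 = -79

(5, 3, 0, -1)

Forward elimination on [A|b]:
R2 <- R2 - (3)*R1:  [  0   5  -6  -4  19 ]
R3 <- R3 - (-2)*R1:  [   0   20  -26  -16   76 ]
R4 <- R4 - (-3)*R1:  [  0   0   8   1  -1 ]
R3 <- R3 - (4)*R2:  [  0   0  -2   0   0 ]
R4 <- R4 - (-4)*R3:  [  0   0   0   1  -1 ]
Row echelon form:
[ 2  6  -2   2  |  26 ]
[ 0  5  -6  -4  |  19 ]
[ 0  0  -2   0  |   0 ]
[ 0  0   0   1  |  -1 ]
Back-substitution:
x_4 = (-1) / 1 = -1
x_3 = (0) / -2 = 0
x_2 = (19 - (-6)*(0) - (-4)*(-1)) / 5 = 3
x_1 = (26 - (6)*(3) - (-2)*(0) - (2)*(-1)) / 2 = 5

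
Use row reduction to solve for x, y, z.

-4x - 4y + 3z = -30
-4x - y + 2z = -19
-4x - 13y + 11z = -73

Forward elimination on [A|b]:
R2 <- R2 - (1)*R1:  [  0   3  -1  11 ]
R3 <- R3 - (1)*R1:  [   0   -9    8  -43 ]
R3 <- R3 - (-3)*R2:  [   0    0    5  -10 ]
Row echelon form:
[ -4  -4   3  |  -30 ]
[  0   3  -1  |   11 ]
[  0   0   5  |  -10 ]
Back-substitution:
z = (-10) / 5 = -2
y = (11 - (-1)*(-2)) / 3 = 3
x = (-30 - (-4)*(3) - (3)*(-2)) / -4 = 3

(3, 3, -2)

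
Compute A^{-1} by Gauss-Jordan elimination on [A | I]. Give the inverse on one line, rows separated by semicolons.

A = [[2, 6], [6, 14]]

inverse = [-7/4 3/4; 3/4 -1/4]

Gauss-Jordan on [A | I]:
R1 <- (1/2)*R1:  [   1    3  |  1/2    0 ]
R2 <- R2 - (6)*R1:  [  0  -4  |  -3   1 ]
R2 <- (1/-4)*R2:  [    0     1  |   3/4  -1/4 ]
R1 <- R1 - (3)*R2:  [    1     0  |  -7/4   3/4 ]
Right block of [I | A^{-1}] is the inverse:
[ -7/4   3/4 ]
[  3/4  -1/4 ]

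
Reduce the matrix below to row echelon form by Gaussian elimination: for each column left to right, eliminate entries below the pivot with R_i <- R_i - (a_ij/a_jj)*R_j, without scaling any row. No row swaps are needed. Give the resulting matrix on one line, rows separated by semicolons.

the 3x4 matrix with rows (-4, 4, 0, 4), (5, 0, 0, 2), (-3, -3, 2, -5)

Forward elimination:
R2 <- R2 - (-5/4)*R1:  [ 0  5  0  7 ]
R3 <- R3 - (3/4)*R1:  [  0  -6   2  -8 ]
R3 <- R3 - (-6/5)*R2:  [   0    0    2  2/5 ]
Row echelon form:
[ -4  4  0    4 ]
[  0  5  0    7 ]
[  0  0  2  2/5 ]

REF = [-4 4 0 4; 0 5 0 7; 0 0 2 2/5]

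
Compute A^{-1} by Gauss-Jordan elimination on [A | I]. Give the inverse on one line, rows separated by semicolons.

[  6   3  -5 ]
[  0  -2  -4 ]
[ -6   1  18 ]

Gauss-Jordan on [A | I]:
R1 <- (1/6)*R1:  [    1   1/2  -5/6  |   1/6     0     0 ]
R3 <- R3 - (-6)*R1:  [  0   4  13  |   1   0   1 ]
R2 <- (1/-2)*R2:  [    0     1     2  |     0  -1/2     0 ]
R1 <- R1 - (1/2)*R2:  [     1      0  -11/6  |    1/6    1/4      0 ]
R3 <- R3 - (4)*R2:  [ 0  0  5  |  1  2  1 ]
R3 <- (1/5)*R3:  [   0    0    1  |  1/5  2/5  1/5 ]
R1 <- R1 - (-11/6)*R3:  [     1      0      0  |   8/15  59/60  11/30 ]
R2 <- R2 - (2)*R3:  [      0       1       0  |    -2/5  -13/10    -2/5 ]
Right block of [I | A^{-1}] is the inverse:
[ 8/15   59/60  11/30 ]
[ -2/5  -13/10   -2/5 ]
[  1/5     2/5    1/5 ]

inverse = [8/15 59/60 11/30; -2/5 -13/10 -2/5; 1/5 2/5 1/5]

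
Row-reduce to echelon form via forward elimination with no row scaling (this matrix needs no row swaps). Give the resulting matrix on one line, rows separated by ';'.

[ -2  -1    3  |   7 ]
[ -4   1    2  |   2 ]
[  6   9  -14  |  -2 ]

Forward elimination:
R2 <- R2 - (2)*R1:  [   0    3   -4  -12 ]
R3 <- R3 - (-3)*R1:  [  0   6  -5  19 ]
R3 <- R3 - (2)*R2:  [  0   0   3  43 ]
Row echelon form:
[ -2  -1   3  |    7 ]
[  0   3  -4  |  -12 ]
[  0   0   3  |   43 ]

REF = [-2 -1 3 7; 0 3 -4 -12; 0 0 3 43]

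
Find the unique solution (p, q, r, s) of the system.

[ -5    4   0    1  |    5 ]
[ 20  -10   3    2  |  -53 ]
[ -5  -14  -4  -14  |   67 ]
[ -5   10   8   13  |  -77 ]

(-1, 1, -5, -4)

Forward elimination on [A|b]:
R2 <- R2 - (-4)*R1:  [   0    6    3    6  -33 ]
R3 <- R3 - (1)*R1:  [   0  -18   -4  -15   62 ]
R4 <- R4 - (1)*R1:  [   0    6    8   12  -82 ]
R3 <- R3 - (-3)*R2:  [   0    0    5    3  -37 ]
R4 <- R4 - (1)*R2:  [   0    0    5    6  -49 ]
R4 <- R4 - (1)*R3:  [   0    0    0    3  -12 ]
Row echelon form:
[ -5  4  0  1  |    5 ]
[  0  6  3  6  |  -33 ]
[  0  0  5  3  |  -37 ]
[  0  0  0  3  |  -12 ]
Back-substitution:
s = (-12) / 3 = -4
r = (-37 - (3)*(-4)) / 5 = -5
q = (-33 - (3)*(-5) - (6)*(-4)) / 6 = 1
p = (5 - (4)*(1) - (1)*(-4)) / -5 = -1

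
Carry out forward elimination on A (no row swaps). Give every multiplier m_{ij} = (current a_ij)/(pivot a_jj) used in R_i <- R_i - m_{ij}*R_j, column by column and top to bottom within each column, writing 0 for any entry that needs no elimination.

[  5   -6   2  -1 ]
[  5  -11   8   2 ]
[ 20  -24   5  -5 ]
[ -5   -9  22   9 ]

Forward elimination:
R2 <- R2 - (1)*R1:  [  0  -5   6   3 ]
R3 <- R3 - (4)*R1:  [  0   0  -3  -1 ]
R4 <- R4 - (-1)*R1:  [   0  -15   24    8 ]
R3: entry in column 2 is already 0 -> m_{32} = 0 (no row operation needed)
R4 <- R4 - (3)*R2:  [  0   0   6  -1 ]
R4 <- R4 - (-2)*R3:  [  0   0   0  -3 ]
Multipliers (in order of application): m_{21} = 1, m_{31} = 4, m_{41} = -1, m_{32} = 0, m_{42} = 3, m_{43} = -2

multipliers: 1, 4, -1, 0, 3, -2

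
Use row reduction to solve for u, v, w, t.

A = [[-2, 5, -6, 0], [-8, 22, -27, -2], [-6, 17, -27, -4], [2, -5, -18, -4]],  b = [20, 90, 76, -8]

Forward elimination on [A|b]:
R2 <- R2 - (4)*R1:  [  0   2  -3  -2  10 ]
R3 <- R3 - (3)*R1:  [  0   2  -9  -4  16 ]
R4 <- R4 - (-1)*R1:  [   0    0  -24   -4   12 ]
R3 <- R3 - (1)*R2:  [  0   0  -6  -2   6 ]
R4 <- R4 - (4)*R3:  [   0    0    0    4  -12 ]
Row echelon form:
[ -2  5  -6   0  |   20 ]
[  0  2  -3  -2  |   10 ]
[  0  0  -6  -2  |    6 ]
[  0  0   0   4  |  -12 ]
Back-substitution:
t = (-12) / 4 = -3
w = (6 - (-2)*(-3)) / -6 = 0
v = (10 - (-3)*(0) - (-2)*(-3)) / 2 = 2
u = (20 - (5)*(2) - (-6)*(0)) / -2 = -5

(-5, 2, 0, -3)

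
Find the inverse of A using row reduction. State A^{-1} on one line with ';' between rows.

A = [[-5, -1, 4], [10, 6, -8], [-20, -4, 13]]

inverse = [23/30 -1/20 -4/15; 1/2 1/4 0; 4/3 0 -1/3]

Gauss-Jordan on [A | I]:
R1 <- (1/-5)*R1:  [    1   1/5  -4/5  |  -1/5     0     0 ]
R2 <- R2 - (10)*R1:  [ 0  4  0  |  2  1  0 ]
R3 <- R3 - (-20)*R1:  [  0   0  -3  |  -4   0   1 ]
R2 <- (1/4)*R2:  [   0    1    0  |  1/2  1/4    0 ]
R1 <- R1 - (1/5)*R2:  [     1      0   -4/5  |  -3/10  -1/20      0 ]
R3 <- (1/-3)*R3:  [    0     0     1  |   4/3     0  -1/3 ]
R1 <- R1 - (-4/5)*R3:  [     1      0      0  |  23/30  -1/20  -4/15 ]
Right block of [I | A^{-1}] is the inverse:
[ 23/30  -1/20  -4/15 ]
[   1/2    1/4      0 ]
[   4/3      0   -1/3 ]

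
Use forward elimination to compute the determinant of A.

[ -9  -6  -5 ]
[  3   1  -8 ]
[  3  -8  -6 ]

det(A) = 801

Forward elimination:
R2 <- R2 - (-1/3)*R1:  [     0     -1  -29/3 ]
R3 <- R3 - (-1/3)*R1:  [     0    -10  -23/3 ]
R3 <- R3 - (10)*R2:  [  0   0  89 ]
Upper-triangular form:
[ -9  -6     -5 ]
[  0  -1  -29/3 ]
[  0   0     89 ]
det(A) = (-1)^0 * (-9) * (-1) * (89) = 801  (0 row swaps -> sign +1)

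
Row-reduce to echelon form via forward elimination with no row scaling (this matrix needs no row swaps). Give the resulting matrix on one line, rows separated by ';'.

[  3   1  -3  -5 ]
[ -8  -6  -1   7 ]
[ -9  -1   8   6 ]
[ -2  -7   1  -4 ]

Forward elimination:
R2 <- R2 - (-8/3)*R1:  [     0  -10/3     -9  -19/3 ]
R3 <- R3 - (-3)*R1:  [  0   2  -1  -9 ]
R4 <- R4 - (-2/3)*R1:  [     0  -19/3     -1  -22/3 ]
R3 <- R3 - (-3/5)*R2:  [     0      0  -32/5  -64/5 ]
R4 <- R4 - (19/10)*R2:  [      0       0  161/10   47/10 ]
R4 <- R4 - (-161/64)*R3:  [     0      0      0  -55/2 ]
Row echelon form:
[ 3      1     -3     -5 ]
[ 0  -10/3     -9  -19/3 ]
[ 0      0  -32/5  -64/5 ]
[ 0      0      0  -55/2 ]

REF = [3 1 -3 -5; 0 -10/3 -9 -19/3; 0 0 -32/5 -64/5; 0 0 0 -55/2]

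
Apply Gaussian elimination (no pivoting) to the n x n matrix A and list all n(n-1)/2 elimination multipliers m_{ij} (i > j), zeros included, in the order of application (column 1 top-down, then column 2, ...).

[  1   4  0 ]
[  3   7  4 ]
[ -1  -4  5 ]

multipliers: 3, -1, 0

Forward elimination:
R2 <- R2 - (3)*R1:  [  0  -5   4 ]
R3 <- R3 - (-1)*R1:  [ 0  0  5 ]
R3: entry in column 2 is already 0 -> m_{32} = 0 (no row operation needed)
Multipliers (in order of application): m_{21} = 3, m_{31} = -1, m_{32} = 0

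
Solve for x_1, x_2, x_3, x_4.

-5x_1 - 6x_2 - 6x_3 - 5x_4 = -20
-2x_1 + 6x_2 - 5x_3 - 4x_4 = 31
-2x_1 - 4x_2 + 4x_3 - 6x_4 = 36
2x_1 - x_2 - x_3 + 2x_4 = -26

Forward elimination on [A|b]:
R2 <- R2 - (2/5)*R1:  [     0   42/5  -13/5     -2     39 ]
R3 <- R3 - (2/5)*R1:  [    0  -8/5  32/5    -4    44 ]
R4 <- R4 - (-2/5)*R1:  [     0  -17/5  -17/5      0    -34 ]
R3 <- R3 - (-4/21)*R2:  [      0       0  124/21  -92/21   360/7 ]
R4 <- R4 - (-17/42)*R2:  [       0        0  -187/42   -17/21  -255/14 ]
R4 <- R4 - (-187/248)*R3:  [       0        0        0  -255/62  1275/62 ]
Row echelon form:
[ -5    -6      -6       -5  |      -20 ]
[  0  42/5   -13/5       -2  |       39 ]
[  0     0  124/21   -92/21  |    360/7 ]
[  0     0       0  -255/62  |  1275/62 ]
Back-substitution:
x_4 = (1275/62) / (-255/62) = -5
x_3 = (360/7 - (-92/21)*(-5)) / (124/21) = 5
x_2 = (39 - (-13/5)*(5) - (-2)*(-5)) / (42/5) = 5
x_1 = (-20 - (-6)*(5) - (-6)*(5) - (-5)*(-5)) / -5 = -3

(-3, 5, 5, -5)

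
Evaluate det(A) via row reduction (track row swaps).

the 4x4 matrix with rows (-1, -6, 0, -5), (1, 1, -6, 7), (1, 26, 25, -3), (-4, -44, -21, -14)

det(A) = -10

Forward elimination:
R2 <- R2 - (-1)*R1:  [  0  -5  -6   2 ]
R3 <- R3 - (-1)*R1:  [  0  20  25  -8 ]
R4 <- R4 - (4)*R1:  [   0  -20  -21    6 ]
R3 <- R3 - (-4)*R2:  [ 0  0  1  0 ]
R4 <- R4 - (4)*R2:  [  0   0   3  -2 ]
R4 <- R4 - (3)*R3:  [  0   0   0  -2 ]
Upper-triangular form:
[ -1  -6   0  -5 ]
[  0  -5  -6   2 ]
[  0   0   1   0 ]
[  0   0   0  -2 ]
det(A) = (-1)^0 * (-1) * (-5) * (1) * (-2) = -10  (0 row swaps -> sign +1)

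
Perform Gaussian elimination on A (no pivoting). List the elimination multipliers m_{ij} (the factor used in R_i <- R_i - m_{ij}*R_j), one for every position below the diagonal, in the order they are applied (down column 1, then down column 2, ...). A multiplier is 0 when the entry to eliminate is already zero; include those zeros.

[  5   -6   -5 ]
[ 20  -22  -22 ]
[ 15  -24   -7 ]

multipliers: 4, 3, -3

Forward elimination:
R2 <- R2 - (4)*R1:  [  0   2  -2 ]
R3 <- R3 - (3)*R1:  [  0  -6   8 ]
R3 <- R3 - (-3)*R2:  [ 0  0  2 ]
Multipliers (in order of application): m_{21} = 4, m_{31} = 3, m_{32} = -3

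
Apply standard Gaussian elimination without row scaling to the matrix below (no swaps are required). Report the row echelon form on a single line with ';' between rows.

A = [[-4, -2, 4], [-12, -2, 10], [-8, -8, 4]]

REF = [-4 -2 4; 0 4 -2; 0 0 -6]

Forward elimination:
R2 <- R2 - (3)*R1:  [  0   4  -2 ]
R3 <- R3 - (2)*R1:  [  0  -4  -4 ]
R3 <- R3 - (-1)*R2:  [  0   0  -6 ]
Row echelon form:
[ -4  -2   4 ]
[  0   4  -2 ]
[  0   0  -6 ]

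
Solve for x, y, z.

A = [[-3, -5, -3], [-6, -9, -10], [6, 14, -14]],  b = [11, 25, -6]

(-1, -1, -1)

Forward elimination on [A|b]:
R2 <- R2 - (2)*R1:  [  0   1  -4   3 ]
R3 <- R3 - (-2)*R1:  [   0    4  -20   16 ]
R3 <- R3 - (4)*R2:  [  0   0  -4   4 ]
Row echelon form:
[ -3  -5  -3  |  11 ]
[  0   1  -4  |   3 ]
[  0   0  -4  |   4 ]
Back-substitution:
z = (4) / -4 = -1
y = (3 - (-4)*(-1)) / 1 = -1
x = (11 - (-5)*(-1) - (-3)*(-1)) / -3 = -1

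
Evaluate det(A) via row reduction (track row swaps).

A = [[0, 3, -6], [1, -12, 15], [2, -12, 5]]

det(A) = 3

Forward elimination:
R1 <-> R2   (pivot in column 1 was zero)
[ 1  -12  15 ]
[ 0    3  -6 ]
[ 2  -12   5 ]
R3 <- R3 - (2)*R1:  [   0   12  -25 ]
R3 <- R3 - (4)*R2:  [  0   0  -1 ]
Upper-triangular form:
[ 1  -12  15 ]
[ 0    3  -6 ]
[ 0    0  -1 ]
det(A) = (-1)^1 * (1) * (3) * (-1) = 3  (1 row swap -> sign -1)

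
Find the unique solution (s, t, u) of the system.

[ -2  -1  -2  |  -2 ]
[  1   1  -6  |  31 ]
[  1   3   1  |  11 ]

Forward elimination on [A|b]:
R2 <- R2 - (-1/2)*R1:  [   0  1/2   -7   30 ]
R3 <- R3 - (-1/2)*R1:  [   0  5/2    0   10 ]
R3 <- R3 - (5)*R2:  [    0     0    35  -140 ]
Row echelon form:
[ -2   -1  -2  |    -2 ]
[  0  1/2  -7  |    30 ]
[  0    0  35  |  -140 ]
Back-substitution:
u = (-140) / 35 = -4
t = (30 - (-7)*(-4)) / (1/2) = 4
s = (-2 - (-1)*(4) - (-2)*(-4)) / -2 = 3

(3, 4, -4)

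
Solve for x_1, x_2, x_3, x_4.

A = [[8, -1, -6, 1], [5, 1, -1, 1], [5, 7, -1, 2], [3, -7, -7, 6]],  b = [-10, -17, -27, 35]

(-4, -2, -3, 2)

Forward elimination on [A|b]:
R2 <- R2 - (5/8)*R1:  [     0   13/8   11/4    3/8  -43/4 ]
R3 <- R3 - (5/8)*R1:  [     0   61/8   11/4   11/8  -83/4 ]
R4 <- R4 - (3/8)*R1:  [     0  -53/8  -19/4   45/8  155/4 ]
R3 <- R3 - (61/13)*R2:  [       0        0  -132/13    -5/13   386/13 ]
R4 <- R4 - (-53/13)*R2:  [      0       0   84/13   93/13  -66/13 ]
R4 <- R4 - (-7/11)*R3:  [      0       0       0   76/11  152/11 ]
Row echelon form:
[ 8    -1       -6      1  |     -10 ]
[ 0  13/8     11/4    3/8  |   -43/4 ]
[ 0     0  -132/13  -5/13  |  386/13 ]
[ 0     0        0  76/11  |  152/11 ]
Back-substitution:
x_4 = (152/11) / (76/11) = 2
x_3 = (386/13 - (-5/13)*(2)) / (-132/13) = -3
x_2 = (-43/4 - (11/4)*(-3) - (3/8)*(2)) / (13/8) = -2
x_1 = (-10 - (-1)*(-2) - (-6)*(-3) - (1)*(2)) / 8 = -4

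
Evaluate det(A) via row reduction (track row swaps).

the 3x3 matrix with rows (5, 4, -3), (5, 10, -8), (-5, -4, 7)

Forward elimination:
R2 <- R2 - (1)*R1:  [  0   6  -5 ]
R3 <- R3 - (-1)*R1:  [ 0  0  4 ]
Upper-triangular form:
[ 5  4  -3 ]
[ 0  6  -5 ]
[ 0  0   4 ]
det(A) = (-1)^0 * (5) * (6) * (4) = 120  (0 row swaps -> sign +1)

det(A) = 120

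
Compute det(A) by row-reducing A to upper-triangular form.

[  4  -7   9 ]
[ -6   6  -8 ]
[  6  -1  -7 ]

Forward elimination:
R2 <- R2 - (-3/2)*R1:  [    0  -9/2  11/2 ]
R3 <- R3 - (3/2)*R1:  [     0   19/2  -41/2 ]
R3 <- R3 - (-19/9)*R2:  [     0      0  -80/9 ]
Upper-triangular form:
[ 4    -7      9 ]
[ 0  -9/2   11/2 ]
[ 0     0  -80/9 ]
det(A) = (-1)^0 * (4) * (-9/2) * (-80/9) = 160  (0 row swaps -> sign +1)

det(A) = 160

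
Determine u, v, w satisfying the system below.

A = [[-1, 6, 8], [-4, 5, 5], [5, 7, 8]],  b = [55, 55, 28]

Forward elimination on [A|b]:
R2 <- R2 - (4)*R1:  [    0   -19   -27  -165 ]
R3 <- R3 - (-5)*R1:  [   0   37   48  303 ]
R3 <- R3 - (-37/19)*R2:  [       0        0   -87/19  -348/19 ]
Row echelon form:
[ -1    6       8  |       55 ]
[  0  -19     -27  |     -165 ]
[  0    0  -87/19  |  -348/19 ]
Back-substitution:
w = (-348/19) / (-87/19) = 4
v = (-165 - (-27)*(4)) / -19 = 3
u = (55 - (6)*(3) - (8)*(4)) / -1 = -5

(-5, 3, 4)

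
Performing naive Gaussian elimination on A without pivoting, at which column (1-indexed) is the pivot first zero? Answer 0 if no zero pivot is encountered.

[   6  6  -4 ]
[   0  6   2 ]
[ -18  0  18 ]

Naive forward elimination:
R3 <- R3 - (-3)*R1:  [  0  18   6 ]
R3 <- R3 - (3)*R2:  [ 0  0  0 ]
Matrix at this point:
[ 6  6  -4 ]
[ 0  6   2 ]
[ 0  0   0 ]
Pivot entry (3,3) in the last row is zero and there are no rows below to swap with -> zero pivot in column 3 (A is singular).

first zero-pivot column = 3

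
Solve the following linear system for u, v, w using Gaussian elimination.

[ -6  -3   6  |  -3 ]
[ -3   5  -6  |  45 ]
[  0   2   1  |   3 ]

(-4, 3, -3)

Forward elimination on [A|b]:
R2 <- R2 - (1/2)*R1:  [    0  13/2    -9  93/2 ]
R3 <- R3 - (4/13)*R2:  [       0        0    49/13  -147/13 ]
Row echelon form:
[ -6    -3      6  |       -3 ]
[  0  13/2     -9  |     93/2 ]
[  0     0  49/13  |  -147/13 ]
Back-substitution:
w = (-147/13) / (49/13) = -3
v = (93/2 - (-9)*(-3)) / (13/2) = 3
u = (-3 - (-3)*(3) - (6)*(-3)) / -6 = -4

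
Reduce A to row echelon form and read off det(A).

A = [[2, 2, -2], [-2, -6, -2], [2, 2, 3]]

det(A) = -40

Forward elimination:
R2 <- R2 - (-1)*R1:  [  0  -4  -4 ]
R3 <- R3 - (1)*R1:  [ 0  0  5 ]
Upper-triangular form:
[ 2   2  -2 ]
[ 0  -4  -4 ]
[ 0   0   5 ]
det(A) = (-1)^0 * (2) * (-4) * (5) = -40  (0 row swaps -> sign +1)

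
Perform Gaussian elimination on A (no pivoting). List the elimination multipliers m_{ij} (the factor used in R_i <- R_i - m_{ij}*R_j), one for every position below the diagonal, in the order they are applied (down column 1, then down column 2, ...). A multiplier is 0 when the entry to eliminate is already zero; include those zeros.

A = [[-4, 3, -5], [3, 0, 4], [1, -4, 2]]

multipliers: -3/4, -1/4, -13/9

Forward elimination:
R2 <- R2 - (-3/4)*R1:  [   0  9/4  1/4 ]
R3 <- R3 - (-1/4)*R1:  [     0  -13/4    3/4 ]
R3 <- R3 - (-13/9)*R2:  [    0     0  10/9 ]
Multipliers (in order of application): m_{21} = -3/4, m_{31} = -1/4, m_{32} = -13/9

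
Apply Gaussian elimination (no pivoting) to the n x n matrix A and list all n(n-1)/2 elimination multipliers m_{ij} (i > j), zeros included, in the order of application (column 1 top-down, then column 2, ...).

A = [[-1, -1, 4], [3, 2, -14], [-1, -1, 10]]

multipliers: -3, 1, 0

Forward elimination:
R2 <- R2 - (-3)*R1:  [  0  -1  -2 ]
R3 <- R3 - (1)*R1:  [ 0  0  6 ]
R3: entry in column 2 is already 0 -> m_{32} = 0 (no row operation needed)
Multipliers (in order of application): m_{21} = -3, m_{31} = 1, m_{32} = 0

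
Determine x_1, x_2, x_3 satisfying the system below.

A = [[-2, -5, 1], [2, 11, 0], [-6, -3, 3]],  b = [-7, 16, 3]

Forward elimination on [A|b]:
R2 <- R2 - (-1)*R1:  [ 0  6  1  9 ]
R3 <- R3 - (3)*R1:  [  0  12   0  24 ]
R3 <- R3 - (2)*R2:  [  0   0  -2   6 ]
Row echelon form:
[ -2  -5   1  |  -7 ]
[  0   6   1  |   9 ]
[  0   0  -2  |   6 ]
Back-substitution:
x_3 = (6) / -2 = -3
x_2 = (9 - (1)*(-3)) / 6 = 2
x_1 = (-7 - (-5)*(2) - (1)*(-3)) / -2 = -3

(-3, 2, -3)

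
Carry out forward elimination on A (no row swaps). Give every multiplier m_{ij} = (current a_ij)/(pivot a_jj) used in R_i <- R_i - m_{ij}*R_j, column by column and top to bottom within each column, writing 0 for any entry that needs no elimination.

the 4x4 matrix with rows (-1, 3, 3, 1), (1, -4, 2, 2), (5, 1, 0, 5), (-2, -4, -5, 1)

Forward elimination:
R2 <- R2 - (-1)*R1:  [  0  -1   5   3 ]
R3 <- R3 - (-5)*R1:  [  0  16  15  10 ]
R4 <- R4 - (2)*R1:  [   0  -10  -11   -1 ]
R3 <- R3 - (-16)*R2:  [  0   0  95  58 ]
R4 <- R4 - (10)*R2:  [   0    0  -61  -31 ]
R4 <- R4 - (-61/95)*R3:  [      0       0       0  593/95 ]
Multipliers (in order of application): m_{21} = -1, m_{31} = -5, m_{41} = 2, m_{32} = -16, m_{42} = 10, m_{43} = -61/95

multipliers: -1, -5, 2, -16, 10, -61/95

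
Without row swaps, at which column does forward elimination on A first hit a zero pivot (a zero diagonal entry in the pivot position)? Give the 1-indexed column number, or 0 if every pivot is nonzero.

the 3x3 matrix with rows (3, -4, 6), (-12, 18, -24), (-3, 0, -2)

first zero-pivot column = 0

Naive forward elimination:
R2 <- R2 - (-4)*R1:  [ 0  2  0 ]
R3 <- R3 - (-1)*R1:  [  0  -4   4 ]
R3 <- R3 - (-2)*R2:  [ 0  0  4 ]
All pivots nonzero; naive elimination completes without hitting a zero pivot.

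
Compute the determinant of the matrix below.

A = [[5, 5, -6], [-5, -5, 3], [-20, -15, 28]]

Forward elimination:
R2 <- R2 - (-1)*R1:  [  0   0  -3 ]
R3 <- R3 - (-4)*R1:  [ 0  5  4 ]
R2 <-> R3   (pivot in column 2 was zero)
[ 5  5  -6 ]
[ 0  5   4 ]
[ 0  0  -3 ]
Upper-triangular form:
[ 5  5  -6 ]
[ 0  5   4 ]
[ 0  0  -3 ]
det(A) = (-1)^1 * (5) * (5) * (-3) = 75  (1 row swap -> sign -1)

det(A) = 75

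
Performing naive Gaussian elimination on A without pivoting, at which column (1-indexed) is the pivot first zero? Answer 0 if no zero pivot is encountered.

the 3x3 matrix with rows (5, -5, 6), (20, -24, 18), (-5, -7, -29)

first zero-pivot column = 0

Naive forward elimination:
R2 <- R2 - (4)*R1:  [  0  -4  -6 ]
R3 <- R3 - (-1)*R1:  [   0  -12  -23 ]
R3 <- R3 - (3)*R2:  [  0   0  -5 ]
All pivots nonzero; naive elimination completes without hitting a zero pivot.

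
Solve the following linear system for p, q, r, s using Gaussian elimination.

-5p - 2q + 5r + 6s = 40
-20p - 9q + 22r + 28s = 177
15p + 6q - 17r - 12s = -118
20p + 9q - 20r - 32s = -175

Forward elimination on [A|b]:
R2 <- R2 - (4)*R1:  [  0  -1   2   4  17 ]
R3 <- R3 - (-3)*R1:  [  0   0  -2   6   2 ]
R4 <- R4 - (-4)*R1:  [   0    1    0   -8  -15 ]
R4 <- R4 - (-1)*R2:  [  0   0   2  -4   2 ]
R4 <- R4 - (-1)*R3:  [ 0  0  0  2  4 ]
Row echelon form:
[ -5  -2   5  6  |  40 ]
[  0  -1   2  4  |  17 ]
[  0   0  -2  6  |   2 ]
[  0   0   0  2  |   4 ]
Back-substitution:
s = (4) / 2 = 2
r = (2 - (6)*(2)) / -2 = 5
q = (17 - (2)*(5) - (4)*(2)) / -1 = 1
p = (40 - (-2)*(1) - (5)*(5) - (6)*(2)) / -5 = -1

(-1, 1, 5, 2)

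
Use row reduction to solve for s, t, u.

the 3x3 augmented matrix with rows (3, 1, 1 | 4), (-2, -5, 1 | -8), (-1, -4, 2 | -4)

Forward elimination on [A|b]:
R2 <- R2 - (-2/3)*R1:  [     0  -13/3    5/3  -16/3 ]
R3 <- R3 - (-1/3)*R1:  [     0  -11/3    7/3   -8/3 ]
R3 <- R3 - (11/13)*R2:  [     0      0  12/13  24/13 ]
Row echelon form:
[ 3      1      1  |      4 ]
[ 0  -13/3    5/3  |  -16/3 ]
[ 0      0  12/13  |  24/13 ]
Back-substitution:
u = (24/13) / (12/13) = 2
t = (-16/3 - (5/3)*(2)) / (-13/3) = 2
s = (4 - (1)*(2) - (1)*(2)) / 3 = 0

(0, 2, 2)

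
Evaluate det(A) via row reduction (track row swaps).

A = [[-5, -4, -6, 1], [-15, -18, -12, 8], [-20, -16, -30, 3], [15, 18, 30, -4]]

det(A) = -180

Forward elimination:
R2 <- R2 - (3)*R1:  [  0  -6   6   5 ]
R3 <- R3 - (4)*R1:  [  0   0  -6  -1 ]
R4 <- R4 - (-3)*R1:  [  0   6  12  -1 ]
R4 <- R4 - (-1)*R2:  [  0   0  18   4 ]
R4 <- R4 - (-3)*R3:  [ 0  0  0  1 ]
Upper-triangular form:
[ -5  -4  -6   1 ]
[  0  -6   6   5 ]
[  0   0  -6  -1 ]
[  0   0   0   1 ]
det(A) = (-1)^0 * (-5) * (-6) * (-6) * (1) = -180  (0 row swaps -> sign +1)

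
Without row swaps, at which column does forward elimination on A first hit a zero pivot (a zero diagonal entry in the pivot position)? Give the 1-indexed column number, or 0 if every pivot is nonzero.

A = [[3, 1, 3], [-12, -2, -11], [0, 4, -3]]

first zero-pivot column = 0

Naive forward elimination:
R2 <- R2 - (-4)*R1:  [ 0  2  1 ]
R3 <- R3 - (2)*R2:  [  0   0  -5 ]
All pivots nonzero; naive elimination completes without hitting a zero pivot.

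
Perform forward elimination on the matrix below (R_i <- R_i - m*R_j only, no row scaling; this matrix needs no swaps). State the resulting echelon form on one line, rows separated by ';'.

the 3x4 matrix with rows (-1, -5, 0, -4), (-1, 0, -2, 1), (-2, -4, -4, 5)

Forward elimination:
R2 <- R2 - (1)*R1:  [  0   5  -2   5 ]
R3 <- R3 - (2)*R1:  [  0   6  -4  13 ]
R3 <- R3 - (6/5)*R2:  [    0     0  -8/5     7 ]
Row echelon form:
[ -1  -5     0  -4 ]
[  0   5    -2   5 ]
[  0   0  -8/5   7 ]

REF = [-1 -5 0 -4; 0 5 -2 5; 0 0 -8/5 7]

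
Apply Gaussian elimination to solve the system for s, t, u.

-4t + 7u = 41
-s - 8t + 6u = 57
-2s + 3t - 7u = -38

Forward elimination on [A|b]:
R1 <-> R2   (pivot in column 1 was zero)
[ -1  -8   6   57 ]
[  0  -4   7   41 ]
[ -2   3  -7  -38 ]
R3 <- R3 - (2)*R1:  [    0    19   -19  -152 ]
R3 <- R3 - (-19/4)*R2:  [     0      0   57/4  171/4 ]
Row echelon form:
[ -1  -8     6  |     57 ]
[  0  -4     7  |     41 ]
[  0   0  57/4  |  171/4 ]
Back-substitution:
u = (171/4) / (57/4) = 3
t = (41 - (7)*(3)) / -4 = -5
s = (57 - (-8)*(-5) - (6)*(3)) / -1 = 1

(1, -5, 3)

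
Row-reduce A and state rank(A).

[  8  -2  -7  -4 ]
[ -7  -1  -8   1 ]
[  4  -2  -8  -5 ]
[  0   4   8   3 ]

Row reduction:
R2 <- R2 - (-7/8)*R1:  [      0   -11/4  -113/8    -5/2 ]
R3 <- R3 - (1/2)*R1:  [    0    -1  -9/2    -3 ]
R3 <- R3 - (4/11)*R2:  [      0       0    7/11  -23/11 ]
R4 <- R4 - (-16/11)*R2:  [       0        0  -138/11    -7/11 ]
R4 <- R4 - (-138/7)*R3:  [      0       0       0  -293/7 ]
Row echelon form:
[ 8     -2      -7      -4 ]
[ 0  -11/4  -113/8    -5/2 ]
[ 0      0    7/11  -23/11 ]
[ 0      0       0  -293/7 ]
Nonzero rows / pivot columns: 4

rank(A) = 4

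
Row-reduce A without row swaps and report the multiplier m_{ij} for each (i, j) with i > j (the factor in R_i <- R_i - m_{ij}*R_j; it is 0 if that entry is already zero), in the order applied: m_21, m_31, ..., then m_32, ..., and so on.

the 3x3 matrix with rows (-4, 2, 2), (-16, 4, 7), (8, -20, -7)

Forward elimination:
R2 <- R2 - (4)*R1:  [  0  -4  -1 ]
R3 <- R3 - (-2)*R1:  [   0  -16   -3 ]
R3 <- R3 - (4)*R2:  [ 0  0  1 ]
Multipliers (in order of application): m_{21} = 4, m_{31} = -2, m_{32} = 4

multipliers: 4, -2, 4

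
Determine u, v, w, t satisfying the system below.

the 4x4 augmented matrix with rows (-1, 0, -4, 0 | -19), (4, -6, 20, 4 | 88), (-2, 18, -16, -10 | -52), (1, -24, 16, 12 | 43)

Forward elimination on [A|b]:
R2 <- R2 - (-4)*R1:  [  0  -6   4   4  12 ]
R3 <- R3 - (2)*R1:  [   0   18   -8  -10  -14 ]
R4 <- R4 - (-1)*R1:  [   0  -24   12   12   24 ]
R3 <- R3 - (-3)*R2:  [  0   0   4   2  22 ]
R4 <- R4 - (4)*R2:  [   0    0   -4   -4  -24 ]
R4 <- R4 - (-1)*R3:  [  0   0   0  -2  -2 ]
Row echelon form:
[ -1   0  -4   0  |  -19 ]
[  0  -6   4   4  |   12 ]
[  0   0   4   2  |   22 ]
[  0   0   0  -2  |   -2 ]
Back-substitution:
t = (-2) / -2 = 1
w = (22 - (2)*(1)) / 4 = 5
v = (12 - (4)*(5) - (4)*(1)) / -6 = 2
u = (-19 - (-4)*(5)) / -1 = -1

(-1, 2, 5, 1)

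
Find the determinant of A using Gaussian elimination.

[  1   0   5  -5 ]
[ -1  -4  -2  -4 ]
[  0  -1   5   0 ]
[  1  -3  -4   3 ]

det(A) = -352

Forward elimination:
R2 <- R2 - (-1)*R1:  [  0  -4   3  -9 ]
R4 <- R4 - (1)*R1:  [  0  -3  -9   8 ]
R3 <- R3 - (1/4)*R2:  [    0     0  17/4   9/4 ]
R4 <- R4 - (3/4)*R2:  [     0      0  -45/4   59/4 ]
R4 <- R4 - (-45/17)*R3:  [      0       0       0  352/17 ]
Upper-triangular form:
[ 1   0     5      -5 ]
[ 0  -4     3      -9 ]
[ 0   0  17/4     9/4 ]
[ 0   0     0  352/17 ]
det(A) = (-1)^0 * (1) * (-4) * (17/4) * (352/17) = -352  (0 row swaps -> sign +1)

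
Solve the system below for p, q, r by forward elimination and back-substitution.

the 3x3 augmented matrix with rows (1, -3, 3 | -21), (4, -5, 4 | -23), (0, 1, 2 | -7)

(3, 3, -5)

Forward elimination on [A|b]:
R2 <- R2 - (4)*R1:  [  0   7  -8  61 ]
R3 <- R3 - (1/7)*R2:  [      0       0    22/7  -110/7 ]
Row echelon form:
[ 1  -3     3  |     -21 ]
[ 0   7    -8  |      61 ]
[ 0   0  22/7  |  -110/7 ]
Back-substitution:
r = (-110/7) / (22/7) = -5
q = (61 - (-8)*(-5)) / 7 = 3
p = (-21 - (-3)*(3) - (3)*(-5)) / 1 = 3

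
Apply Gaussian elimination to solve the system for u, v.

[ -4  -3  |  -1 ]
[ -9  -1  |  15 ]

Forward elimination on [A|b]:
R2 <- R2 - (9/4)*R1:  [    0  23/4  69/4 ]
Row echelon form:
[ -4    -3  |    -1 ]
[  0  23/4  |  69/4 ]
Back-substitution:
v = (69/4) / (23/4) = 3
u = (-1 - (-3)*(3)) / -4 = -2

(-2, 3)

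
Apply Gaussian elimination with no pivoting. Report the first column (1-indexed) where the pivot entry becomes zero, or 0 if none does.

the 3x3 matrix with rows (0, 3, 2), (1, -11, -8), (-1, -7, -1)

Naive forward elimination:
Pivot entry (1,1) is zero but row 2 has 1 in column 1 -> naive elimination stops; a row interchange (e.g. R1 <-> R2) would be required here.

first zero-pivot column = 1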